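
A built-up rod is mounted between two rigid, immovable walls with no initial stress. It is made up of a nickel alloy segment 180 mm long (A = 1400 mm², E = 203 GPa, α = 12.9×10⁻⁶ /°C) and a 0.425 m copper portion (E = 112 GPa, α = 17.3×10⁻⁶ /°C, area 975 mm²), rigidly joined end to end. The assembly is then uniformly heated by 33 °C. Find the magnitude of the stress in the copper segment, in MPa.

σ ≈ 72.4 MPa (compressive)

If the supports were absent, the total length change would be Σ αᵢΔT Lᵢ = 12.9×10⁻⁶×33×180 + 17.3×10⁻⁶×33×425 = 0.3193 mm.
The walls prevent any net length change, so an axial force P (same in every segment) develops. Compatibility: P · Σ Lᵢ/(AᵢEᵢ) = δ_free.
Σ Lᵢ/(AᵢEᵢ) = 180/(1400×203×10³) + 425/(975×112×10³) = 4.525×10⁻⁶ mm/N.
So P = 0.3193 / 4.525×10⁻⁶ = 70.55 kN, compressive.
σ_{copper} = P / A = 70550 / 975 = 72.36 MPa.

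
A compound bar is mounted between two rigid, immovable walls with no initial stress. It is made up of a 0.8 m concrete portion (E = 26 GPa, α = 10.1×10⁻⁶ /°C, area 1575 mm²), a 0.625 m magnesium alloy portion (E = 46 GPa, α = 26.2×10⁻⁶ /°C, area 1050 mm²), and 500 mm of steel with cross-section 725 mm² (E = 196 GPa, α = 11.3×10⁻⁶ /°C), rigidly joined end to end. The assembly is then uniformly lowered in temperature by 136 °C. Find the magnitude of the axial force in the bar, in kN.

P ≈ 114 kN (tensile)

With the walls removed the bar would change length by δ_free = Σ αᵢΔT Lᵢ = 10.1×10⁻⁶×136×800 + 26.2×10⁻⁶×136×625 + 11.3×10⁻⁶×136×500 = 4.094 mm.
The rigid supports impose zero overall length change; the single axial force P common to all segments must satisfy P Σ Lᵢ/(AᵢEᵢ) = δ_free.
The series flexibility is Σ Lᵢ/(AᵢEᵢ) = 800/(1575×26×10³) + 625/(1050×46×10³) + 500/(725×196×10³) = 3.599×10⁻⁵ mm/N.
Hence P = δ_free / Σ(L/AE) = 4.094/3.599×10⁻⁵ = 113.7 kN (tensile).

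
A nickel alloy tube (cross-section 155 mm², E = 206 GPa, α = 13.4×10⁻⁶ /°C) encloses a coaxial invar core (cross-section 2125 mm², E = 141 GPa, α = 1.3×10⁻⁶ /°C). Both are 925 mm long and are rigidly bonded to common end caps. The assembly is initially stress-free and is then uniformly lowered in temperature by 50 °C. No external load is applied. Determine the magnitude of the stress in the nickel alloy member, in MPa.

σ ≈ 113 MPa (tensile)

Both members must finish at the same length. With the larger α, the nickel alloy tends to over-contract; the plates restrain it, putting the nickel alloy in tension and the invar in compression. With no external load the two internal forces are equal and opposite, magnitude P.
Equating the net (thermal + elastic) strains gives |α₁ − α₂|·ΔT = P·[1/(A₁E₁) + 1/(A₂E₂)].
|α₁ − α₂|·ΔT = 12.1×10⁻⁶ × 50 = 0.000605.
1/(A₁E₁) + 1/(A₂E₂) = 1/(155×206×10³) + 1/(2125×141×10³) = 3.466×10⁻⁸ N⁻¹.
So P = 0.000605 / 3.466×10⁻⁸ = 17.46 kN.
σ_{nickel alloy} = P/A₁ = 17460/155 = 112.6 MPa, tensile.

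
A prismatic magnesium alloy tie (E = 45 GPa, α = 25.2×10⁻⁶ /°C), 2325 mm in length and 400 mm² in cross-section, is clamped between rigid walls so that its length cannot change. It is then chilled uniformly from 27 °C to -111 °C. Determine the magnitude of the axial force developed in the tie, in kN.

P ≈ 62.6 kN (tensile)

Full restraint means ε = 0, so the stress is σ = EαΔT = 45×10³ × 25.2×10⁻⁶ × 138 = 156.5 MPa.
Axial force P = σA = 156.5 × 400 = 62600 N = 62.6 kN, tensile.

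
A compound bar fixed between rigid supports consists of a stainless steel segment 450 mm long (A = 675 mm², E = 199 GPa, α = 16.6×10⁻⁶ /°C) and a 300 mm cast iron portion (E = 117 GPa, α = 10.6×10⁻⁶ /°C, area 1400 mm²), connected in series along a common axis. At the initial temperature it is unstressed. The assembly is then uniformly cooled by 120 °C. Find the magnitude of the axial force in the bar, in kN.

Free thermal contraction of the whole bar: Σ αᵢΔT Lᵢ = 16.6×10⁻⁶×120×450 + 10.6×10⁻⁶×120×300 = 1.278 mm.
The walls prevent any net length change, so an axial force P (same in every segment) develops. Compatibility: P · Σ Lᵢ/(AᵢEᵢ) = δ_free.
The series flexibility is Σ Lᵢ/(AᵢEᵢ) = 450/(675×199×10³) + 300/(1400×117×10³) = 5.182×10⁻⁶ mm/N.
Hence P = δ_free / Σ(L/AE) = 1.278/5.182×10⁻⁶ = 246.6 kN (tensile).

P ≈ 247 kN (tensile)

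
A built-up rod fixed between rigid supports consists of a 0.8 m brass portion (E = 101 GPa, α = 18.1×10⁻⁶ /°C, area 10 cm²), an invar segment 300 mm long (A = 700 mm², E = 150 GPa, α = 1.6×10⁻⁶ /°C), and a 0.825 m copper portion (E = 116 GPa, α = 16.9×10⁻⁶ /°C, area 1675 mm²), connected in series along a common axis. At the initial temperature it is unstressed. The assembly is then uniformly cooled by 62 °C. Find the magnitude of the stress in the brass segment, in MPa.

With the walls removed the bar would change length by δ_free = Σ αᵢΔT Lᵢ = 18.1×10⁻⁶×62×800 + 1.6×10⁻⁶×62×300 + 16.9×10⁻⁶×62×825 = 1.792 mm.
The rigid supports impose zero overall length change; the single axial force P common to all segments must satisfy P Σ Lᵢ/(AᵢEᵢ) = δ_free.
Σ Lᵢ/(AᵢEᵢ) = 800/(1000×101×10³) + 300/(700×150×10³) + 825/(1675×116×10³) = 1.502×10⁻⁵ mm/N.
P = 1.792 / 1.502×10⁻⁵ = 119300 N = 119.3 kN, tensile.
σ_{brass} = P / A = 119300 / 1000 = 119.3 MPa.

σ ≈ 119 MPa (tensile)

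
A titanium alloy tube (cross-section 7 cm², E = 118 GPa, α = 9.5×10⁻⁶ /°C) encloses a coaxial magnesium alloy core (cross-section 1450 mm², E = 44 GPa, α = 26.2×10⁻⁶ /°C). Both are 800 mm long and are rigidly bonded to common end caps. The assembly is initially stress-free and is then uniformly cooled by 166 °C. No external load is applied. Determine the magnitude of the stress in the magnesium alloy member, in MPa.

The magnesium alloy has the larger α, so on cooling it would change length more than the titanium alloy if both were free. The rigid plates force a common final length, so the magnesium alloy is put into tension and the titanium alloy into compression, with equal and opposite forces P (no external load).
Setting the final lengths equal and cancelling L: (α₁ − α₂)ΔT = P/(A₁E₁) + P/(A₂E₂).
|α₁ − α₂|·ΔT = 16.7×10⁻⁶ × 166 = 0.002772.
1/(A₁E₁) + 1/(A₂E₂) = 1/(700×118×10³) + 1/(1450×44×10³) = 2.778×10⁻⁸ N⁻¹.
So P = 0.002772 / 2.778×10⁻⁸ = 99.79 kN.
σ_{magnesium alloy} = P/A₂ = 99790/1450 = 68.82 MPa, tensile.

σ ≈ 68.8 MPa (tensile)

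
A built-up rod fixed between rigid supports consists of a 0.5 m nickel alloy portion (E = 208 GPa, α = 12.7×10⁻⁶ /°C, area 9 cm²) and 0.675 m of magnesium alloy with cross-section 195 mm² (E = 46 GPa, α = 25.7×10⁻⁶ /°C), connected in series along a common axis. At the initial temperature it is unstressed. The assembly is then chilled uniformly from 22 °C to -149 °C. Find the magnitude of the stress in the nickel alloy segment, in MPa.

σ ≈ 57.8 MPa (tensile)

Free thermal contraction of the whole bar: Σ αᵢΔT Lᵢ = 12.7×10⁻⁶×171×500 + 25.7×10⁻⁶×171×675 = 4.052 mm.
The walls prevent any net length change, so an axial force P (same in every segment) develops. Compatibility: P · Σ Lᵢ/(AᵢEᵢ) = δ_free.
Σ Lᵢ/(AᵢEᵢ) = 500/(900×208×10³) + 675/(195×46×10³) = 7.792×10⁻⁵ mm/N.
Hence P = δ_free / Σ(L/AE) = 4.052/7.792×10⁻⁵ = 52 kN (tensile).
σ_{nickel alloy} = P / A = 52000 / 900 = 57.78 MPa.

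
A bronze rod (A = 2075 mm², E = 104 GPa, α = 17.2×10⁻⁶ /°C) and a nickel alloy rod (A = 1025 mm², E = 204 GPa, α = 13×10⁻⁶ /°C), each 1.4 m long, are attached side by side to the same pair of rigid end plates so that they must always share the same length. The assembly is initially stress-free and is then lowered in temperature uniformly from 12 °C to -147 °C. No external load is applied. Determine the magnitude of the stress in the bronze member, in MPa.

σ ≈ 34.2 MPa (tensile)

The bronze has the larger α, so on cooling it would change length more than the nickel alloy if both were free. The rigid plates force a common final length, so the bronze is put into tension and the nickel alloy into compression, with equal and opposite forces P (no external load).
Compatibility of the two members (thermal + elastic change equal): (α₁ − α₂)ΔT = P·[1/(A₁E₁) + 1/(A₂E₂)].
|α₁ − α₂|·ΔT = 4.2×10⁻⁶ × 159 = 0.0006678.
1/(A₁E₁) + 1/(A₂E₂) = 1/(2075×104×10³) + 1/(1025×204×10³) = 9.416×10⁻⁹ N⁻¹.
So P = 0.0006678 / 9.416×10⁻⁹ = 70.92 kN.
σ_{bronze} = P/A₁ = 70920/2075 = 34.18 MPa, tensile.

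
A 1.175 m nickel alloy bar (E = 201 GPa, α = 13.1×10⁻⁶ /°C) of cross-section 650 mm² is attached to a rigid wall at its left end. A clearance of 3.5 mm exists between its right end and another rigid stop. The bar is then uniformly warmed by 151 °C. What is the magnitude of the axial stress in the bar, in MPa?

σ ≈ 0 MPa

If the wall were absent the bar would grow by αΔT L = 13.1×10⁻⁶ × 151 × 1175 = 2.324 mm.
Since δ_free = 2.32 mm is less than the 3.5 mm gap, the bar never touches the wall. No axial force develops.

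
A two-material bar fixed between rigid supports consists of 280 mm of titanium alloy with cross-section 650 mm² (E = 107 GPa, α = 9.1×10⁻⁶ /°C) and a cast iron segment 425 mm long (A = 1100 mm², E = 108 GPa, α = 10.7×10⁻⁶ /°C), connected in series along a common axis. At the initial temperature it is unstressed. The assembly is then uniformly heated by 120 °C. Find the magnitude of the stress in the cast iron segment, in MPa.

With the walls removed the bar would change length by δ_free = Σ αᵢΔT Lᵢ = 9.1×10⁻⁶×120×280 + 10.7×10⁻⁶×120×425 = 0.8515 mm.
The walls prevent any net length change, so an axial force P (same in every segment) develops. Compatibility: P · Σ Lᵢ/(AᵢEᵢ) = δ_free.
Σ Lᵢ/(AᵢEᵢ) = 280/(650×107×10³) + 425/(1100×108×10³) = 7.603×10⁻⁶ mm/N.
Hence P = δ_free / Σ(L/AE) = 0.8515/7.603×10⁻⁶ = 112 kN (compressive).
σ_{cast iron} = P / A = 112000 / 1100 = 101.8 MPa.

σ ≈ 102 MPa (compressive)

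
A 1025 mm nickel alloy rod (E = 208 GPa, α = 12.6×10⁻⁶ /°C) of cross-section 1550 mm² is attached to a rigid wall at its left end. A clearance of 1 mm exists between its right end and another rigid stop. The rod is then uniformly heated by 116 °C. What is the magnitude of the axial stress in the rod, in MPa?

Free thermal elongation = αΔT L = 12.6×10⁻⁶ × 116 × 1025 = 1.498 mm.
This exceeds the 1 mm gap, so the wall pushes back. The portion of expansion that must be recovered elastically is δ_free − gap = 1.498 − 1 = 0.4981 mm.
That suppressed elongation corresponds to σ = E·Δ/L = 208×10³ × 0.4981/1025 = 101.1 MPa.

σ ≈ 101 MPa (compressive)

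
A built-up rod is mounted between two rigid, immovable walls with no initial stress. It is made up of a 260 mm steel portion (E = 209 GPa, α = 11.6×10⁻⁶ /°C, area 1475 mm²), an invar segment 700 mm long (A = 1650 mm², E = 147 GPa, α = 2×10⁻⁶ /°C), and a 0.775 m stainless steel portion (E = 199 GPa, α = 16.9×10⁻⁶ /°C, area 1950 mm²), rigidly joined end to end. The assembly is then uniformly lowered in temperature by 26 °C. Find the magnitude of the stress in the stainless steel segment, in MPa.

σ ≈ 40.8 MPa (tensile)

Free thermal contraction of the whole bar: Σ αᵢΔT Lᵢ = 11.6×10⁻⁶×26×260 + 2×10⁻⁶×26×700 + 16.9×10⁻⁶×26×775 = 0.4554 mm.
Since the ends are fixed, an axial force P builds up, equal in every segment, with P · Σ Lᵢ/(AᵢEᵢ) = δ_free.
The series flexibility is Σ Lᵢ/(AᵢEᵢ) = 260/(1475×209×10³) + 700/(1650×147×10³) + 775/(1950×199×10³) = 5.727×10⁻⁶ mm/N.
P = 0.4554 / 5.727×10⁻⁶ = 79520 N = 79.52 kN, tensile.
σ_{stainless steel} = P / A = 79520 / 1950 = 40.78 MPa.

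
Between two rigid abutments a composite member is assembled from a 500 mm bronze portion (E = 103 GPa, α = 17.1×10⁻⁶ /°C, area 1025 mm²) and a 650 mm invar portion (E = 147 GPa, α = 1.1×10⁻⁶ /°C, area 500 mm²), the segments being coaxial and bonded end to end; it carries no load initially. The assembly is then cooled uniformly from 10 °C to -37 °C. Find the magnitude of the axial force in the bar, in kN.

With the walls removed the bar would change length by δ_free = Σ αᵢΔT Lᵢ = 17.1×10⁻⁶×47×500 + 1.1×10⁻⁶×47×650 = 0.4355 mm.
Since the ends are fixed, an axial force P builds up, equal in every segment, with P · Σ Lᵢ/(AᵢEᵢ) = δ_free.
The series flexibility is Σ Lᵢ/(AᵢEᵢ) = 500/(1025×103×10³) + 650/(500×147×10³) = 1.358×10⁻⁵ mm/N.
Hence P = δ_free / Σ(L/AE) = 0.4355/1.358×10⁻⁵ = 32.07 kN (tensile).

P ≈ 32.1 kN (tensile)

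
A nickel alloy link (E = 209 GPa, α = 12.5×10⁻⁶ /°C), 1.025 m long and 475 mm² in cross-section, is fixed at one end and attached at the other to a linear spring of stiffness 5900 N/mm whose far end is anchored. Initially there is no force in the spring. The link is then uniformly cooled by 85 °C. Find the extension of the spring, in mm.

The unrestrained thermal change is αΔT L = 12.5×10⁻⁶ × 85 × 1025 = 1.089 mm.
With a force P in the spring, the elastic change of the link is PL/(AE) and that of the spring is P/k; compatibility requires their sum to equal δ_free.
So P = δ_free / [L/(AE) + 1/k] = 1.089 / [ 1025/(475×209×10³) + 1/(5900) ].
P = 1.089 / 0.0001798 = 6057 N.
Spring extension = P/k = 6057/(5900) = 1.027 mm.

δ ≈ 1.03 mm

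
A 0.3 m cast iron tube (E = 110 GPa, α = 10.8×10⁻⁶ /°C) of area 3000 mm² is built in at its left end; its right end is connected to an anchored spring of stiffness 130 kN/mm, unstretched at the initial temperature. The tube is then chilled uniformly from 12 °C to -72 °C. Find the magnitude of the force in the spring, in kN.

P ≈ 31.6 kN

Free thermal contraction: δ_free = αΔT L = 10.8×10⁻⁶ × 84 × 300 = 0.2722 mm.
Let P be the tensile force in the spring. The tube extends elastically by PL/(AE) and the spring stretches by P/k; together these equal δ_free.
So P = δ_free / [L/(AE) + 1/k] = 0.2722 / [ 300/(3000×110×10³) + 1/(130×10³) ].
P = 0.2722 / 8.601×10⁻⁶ = 31640 N.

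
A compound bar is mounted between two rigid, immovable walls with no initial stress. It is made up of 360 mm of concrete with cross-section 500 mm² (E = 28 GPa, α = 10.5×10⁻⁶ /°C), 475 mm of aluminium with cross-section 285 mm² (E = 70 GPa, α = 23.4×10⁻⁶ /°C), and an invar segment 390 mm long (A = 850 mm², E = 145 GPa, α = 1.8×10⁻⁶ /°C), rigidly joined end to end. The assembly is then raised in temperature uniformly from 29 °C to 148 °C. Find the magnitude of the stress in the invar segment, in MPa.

Free thermal expansion of the whole bar: Σ αᵢΔT Lᵢ = 10.5×10⁻⁶×119×360 + 23.4×10⁻⁶×119×475 + 1.8×10⁻⁶×119×390 = 1.856 mm.
The walls prevent any net length change, so an axial force P (same in every segment) develops. Compatibility: P · Σ Lᵢ/(AᵢEᵢ) = δ_free.
Σ Lᵢ/(AᵢEᵢ) = 360/(500×28×10³) + 475/(285×70×10³) + 390/(850×145×10³) = 5.269×10⁻⁵ mm/N.
P = 1.856 / 5.269×10⁻⁵ = 35230 N = 35.23 kN, compressive.
σ_{invar} = P / A = 35230 / 850 = 41.44 MPa.

σ ≈ 41.4 MPa (compressive)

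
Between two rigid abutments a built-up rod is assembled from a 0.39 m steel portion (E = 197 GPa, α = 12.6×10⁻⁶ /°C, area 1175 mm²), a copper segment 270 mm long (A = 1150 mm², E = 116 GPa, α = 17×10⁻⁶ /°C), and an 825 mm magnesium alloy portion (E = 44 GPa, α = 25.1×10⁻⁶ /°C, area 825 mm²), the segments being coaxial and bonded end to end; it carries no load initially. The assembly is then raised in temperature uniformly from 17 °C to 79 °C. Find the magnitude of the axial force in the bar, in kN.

P ≈ 70.9 kN (compressive)

With the walls removed the bar would change length by δ_free = Σ αᵢΔT Lᵢ = 12.6×10⁻⁶×62×390 + 17×10⁻⁶×62×270 + 25.1×10⁻⁶×62×825 = 1.873 mm.
Since the ends are fixed, an axial force P builds up, equal in every segment, with P · Σ Lᵢ/(AᵢEᵢ) = δ_free.
The series flexibility is Σ Lᵢ/(AᵢEᵢ) = 390/(1175×197×10³) + 270/(1150×116×10³) + 825/(825×44×10³) = 2.644×10⁻⁵ mm/N.
Hence P = δ_free / Σ(L/AE) = 1.873/2.644×10⁻⁵ = 70.85 kN (compressive).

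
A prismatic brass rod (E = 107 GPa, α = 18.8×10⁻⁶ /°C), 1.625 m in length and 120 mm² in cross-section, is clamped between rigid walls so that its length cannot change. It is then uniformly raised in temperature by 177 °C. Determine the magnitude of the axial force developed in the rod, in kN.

P ≈ 42.7 kN (compressive)

The ends cannot move, so σ = EαΔT = 107×10³ × 18.8×10⁻⁶ × 177 = 356.1 MPa.
P = AEαΔT = 120 × 107×10³ × 18.8×10⁻⁶ × 177 = 42.73 kN (compressive).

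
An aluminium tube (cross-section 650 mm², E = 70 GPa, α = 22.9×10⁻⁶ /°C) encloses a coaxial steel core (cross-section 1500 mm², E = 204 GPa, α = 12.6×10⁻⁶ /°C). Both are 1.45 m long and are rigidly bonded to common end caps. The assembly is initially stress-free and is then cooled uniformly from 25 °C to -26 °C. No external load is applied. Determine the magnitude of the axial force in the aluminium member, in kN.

Both members must finish at the same length. With the larger α, the aluminium tends to over-contract; the plates restrain it, putting the aluminium in tension and the steel in compression. With no external load the two internal forces are equal and opposite, magnitude P.
Setting the final lengths equal and cancelling L: (α₁ − α₂)ΔT = P/(A₁E₁) + P/(A₂E₂).
|α₁ − α₂|·ΔT = 10.3×10⁻⁶ × 51 = 0.0005253.
1/(A₁E₁) + 1/(A₂E₂) = 1/(650×70×10³) + 1/(1500×204×10³) = 2.525×10⁻⁸ N⁻¹.
So P = 0.0005253 / 2.525×10⁻⁸ = 20.81 kN.

P ≈ 20.8 kN (tensile in the aluminium)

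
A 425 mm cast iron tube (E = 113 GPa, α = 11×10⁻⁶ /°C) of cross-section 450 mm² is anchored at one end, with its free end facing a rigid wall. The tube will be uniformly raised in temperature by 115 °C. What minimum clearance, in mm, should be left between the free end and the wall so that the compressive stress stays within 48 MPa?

With no wall the tube would lengthen by αΔT L = 11×10⁻⁶ × 115 × 425 = 0.5376 mm.
At the allowable stress the elastic shortening the wall may impose is σL/E = 48 × 425 / (113×10³) = 0.1805 mm.
So the gap has to take up the difference, g_min = δ_free − σL/E = 0.5376 − 0.1805 = 0.3571 mm.

g ≈ 0.357 mm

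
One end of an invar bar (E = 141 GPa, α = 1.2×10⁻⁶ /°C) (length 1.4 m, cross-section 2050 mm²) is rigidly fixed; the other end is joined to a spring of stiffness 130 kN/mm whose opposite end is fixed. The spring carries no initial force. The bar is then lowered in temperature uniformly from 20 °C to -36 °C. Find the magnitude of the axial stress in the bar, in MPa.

Free thermal contraction: δ_free = αΔT L = 1.2×10⁻⁶ × 56 × 1400 = 0.09408 mm.
With a force P in the spring, the elastic change of the bar is PL/(AE) and that of the spring is P/k; compatibility requires their sum to equal δ_free.
P [ L/(AE) + 1/k ] = δ_free → P [ 1400/(2050×141×10³) + 1/(130×10³) ] = 0.09408.
P = 0.09408 / 1.254×10⁻⁵ = 7505 N.
σ = P/A = 7505/2050 = 3.661 MPa.

σ ≈ 3.66 MPa (tensile)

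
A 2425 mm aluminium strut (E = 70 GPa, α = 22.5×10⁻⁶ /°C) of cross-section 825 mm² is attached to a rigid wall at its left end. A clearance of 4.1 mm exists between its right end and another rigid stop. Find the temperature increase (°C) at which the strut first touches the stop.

The gap closes when αΔT L = 4.1 mm, since the strut is still unstressed at that instant.
ΔT = 4.1 / (22.5×10⁻⁶ × 2425) = 75.14 °C.

ΔT ≈ 75.1 °C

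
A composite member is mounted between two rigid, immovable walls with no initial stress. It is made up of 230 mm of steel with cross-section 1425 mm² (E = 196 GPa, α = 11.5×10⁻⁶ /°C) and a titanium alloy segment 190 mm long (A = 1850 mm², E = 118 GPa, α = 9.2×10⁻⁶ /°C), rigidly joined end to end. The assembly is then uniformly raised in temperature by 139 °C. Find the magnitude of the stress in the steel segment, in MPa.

σ ≈ 253 MPa (compressive)

Free thermal expansion of the whole bar: Σ αᵢΔT Lᵢ = 11.5×10⁻⁶×139×230 + 9.2×10⁻⁶×139×190 = 0.6106 mm.
Since the ends are fixed, an axial force P builds up, equal in every segment, with P · Σ Lᵢ/(AᵢEᵢ) = δ_free.
Σ Lᵢ/(AᵢEᵢ) = 230/(1425×196×10³) + 190/(1850×118×10³) = 1.694×10⁻⁶ mm/N.
Hence P = δ_free / Σ(L/AE) = 0.6106/1.694×10⁻⁶ = 360.5 kN (compressive).
σ_{steel} = P / A = 360500 / 1425 = 253 MPa.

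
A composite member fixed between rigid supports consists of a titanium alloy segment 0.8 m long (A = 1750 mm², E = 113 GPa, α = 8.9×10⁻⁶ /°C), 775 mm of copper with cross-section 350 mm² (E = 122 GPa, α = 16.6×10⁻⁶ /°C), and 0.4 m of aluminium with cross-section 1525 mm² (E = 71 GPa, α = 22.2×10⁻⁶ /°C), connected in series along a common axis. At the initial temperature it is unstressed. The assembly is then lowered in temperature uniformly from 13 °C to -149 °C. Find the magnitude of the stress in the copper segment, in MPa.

If the supports were absent, the total length change would be Σ αᵢΔT Lᵢ = 8.9×10⁻⁶×162×800 + 16.6×10⁻⁶×162×775 + 22.2×10⁻⁶×162×400 = 4.676 mm.
The walls prevent any net length change, so an axial force P (same in every segment) develops. Compatibility: P · Σ Lᵢ/(AᵢEᵢ) = δ_free.
Σ Lᵢ/(AᵢEᵢ) = 800/(1750×113×10³) + 775/(350×122×10³) + 400/(1525×71×10³) = 2.589×10⁻⁵ mm/N.
P = 4.676 / 2.589×10⁻⁵ = 180600 N = 180.6 kN, tensile.
σ_{copper} = P / A = 180600 / 350 = 516 MPa.

σ ≈ 516 MPa (tensile)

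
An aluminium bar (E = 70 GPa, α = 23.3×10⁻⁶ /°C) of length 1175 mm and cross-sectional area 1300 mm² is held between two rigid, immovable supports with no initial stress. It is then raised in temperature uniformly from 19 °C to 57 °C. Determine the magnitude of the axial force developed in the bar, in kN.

The ends cannot move, so σ = EαΔT = 70×10³ × 23.3×10⁻⁶ × 38 = 61.98 MPa.
Then P = σA = 61.98 × 1300 mm² = 80.57 kN, compressive.

P ≈ 80.6 kN (compressive)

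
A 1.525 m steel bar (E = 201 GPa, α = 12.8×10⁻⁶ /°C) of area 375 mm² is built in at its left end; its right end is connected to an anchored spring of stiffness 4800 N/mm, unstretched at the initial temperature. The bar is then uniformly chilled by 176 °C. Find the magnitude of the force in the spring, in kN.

Free thermal contraction: δ_free = αΔT L = 12.8×10⁻⁶ × 176 × 1525 = 3.436 mm.
With a force P in the spring, the elastic change of the bar is PL/(AE) and that of the spring is P/k; compatibility requires their sum to equal δ_free.
So P = δ_free / [L/(AE) + 1/k] = 3.436 / [ 1525/(375×201×10³) + 1/(4800) ].
P = 3.436 / 0.0002286 = 15030 N.

P ≈ 15 kN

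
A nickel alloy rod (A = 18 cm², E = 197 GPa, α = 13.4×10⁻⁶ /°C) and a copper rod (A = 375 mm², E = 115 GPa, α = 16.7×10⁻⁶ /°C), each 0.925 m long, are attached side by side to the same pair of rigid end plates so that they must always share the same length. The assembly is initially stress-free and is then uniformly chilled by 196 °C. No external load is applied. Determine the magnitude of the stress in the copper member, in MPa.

The copper has the larger α, so on cooling it would change length more than the nickel alloy if both were free. The rigid plates force a common final length, so the copper is put into tension and the nickel alloy into compression, with equal and opposite forces P (no external load).
Equating the net (thermal + elastic) strains gives |α₁ − α₂|·ΔT = P·[1/(A₁E₁) + 1/(A₂E₂)].
|α₁ − α₂|·ΔT = 3.3×10⁻⁶ × 196 = 0.0006468.
1/(A₁E₁) + 1/(A₂E₂) = 1/(1800×197×10³) + 1/(375×115×10³) = 2.601×10⁻⁸ N⁻¹.
So P = 0.0006468 / 2.601×10⁻⁸ = 24.87 kN.
σ_{copper} = P/A₂ = 24870/375 = 66.32 MPa, tensile.

σ ≈ 66.3 MPa (tensile)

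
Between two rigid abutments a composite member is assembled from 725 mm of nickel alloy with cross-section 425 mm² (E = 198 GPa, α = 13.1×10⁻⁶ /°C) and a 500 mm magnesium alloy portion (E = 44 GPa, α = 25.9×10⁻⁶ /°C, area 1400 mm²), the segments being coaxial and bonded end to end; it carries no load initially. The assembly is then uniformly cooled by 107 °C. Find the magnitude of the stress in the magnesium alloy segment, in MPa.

σ ≈ 103 MPa (tensile)

With the walls removed the bar would change length by δ_free = Σ αᵢΔT Lᵢ = 13.1×10⁻⁶×107×725 + 25.9×10⁻⁶×107×500 = 2.402 mm.
The rigid supports impose zero overall length change; the single axial force P common to all segments must satisfy P Σ Lᵢ/(AᵢEᵢ) = δ_free.
The series flexibility is Σ Lᵢ/(AᵢEᵢ) = 725/(425×198×10³) + 500/(1400×44×10³) = 1.673×10⁻⁵ mm/N.
P = 2.402 / 1.673×10⁻⁵ = 143500 N = 143.5 kN, tensile.
σ_{magnesium alloy} = P / A = 143500 / 1400 = 102.5 MPa.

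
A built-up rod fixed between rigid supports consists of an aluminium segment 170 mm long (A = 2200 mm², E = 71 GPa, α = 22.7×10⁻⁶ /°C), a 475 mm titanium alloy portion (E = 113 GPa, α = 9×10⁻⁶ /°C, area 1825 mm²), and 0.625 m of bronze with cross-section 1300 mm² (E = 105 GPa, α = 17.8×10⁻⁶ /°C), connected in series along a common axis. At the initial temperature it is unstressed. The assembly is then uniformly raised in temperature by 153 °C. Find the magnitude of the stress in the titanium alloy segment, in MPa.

σ ≈ 203 MPa (compressive)

If the supports were absent, the total length change would be Σ αᵢΔT Lᵢ = 22.7×10⁻⁶×153×170 + 9×10⁻⁶×153×475 + 17.8×10⁻⁶×153×625 = 2.947 mm.
The rigid supports impose zero overall length change; the single axial force P common to all segments must satisfy P Σ Lᵢ/(AᵢEᵢ) = δ_free.
Σ Lᵢ/(AᵢEᵢ) = 170/(2200×71×10³) + 475/(1825×113×10³) + 625/(1300×105×10³) = 7.97×10⁻⁶ mm/N.
Hence P = δ_free / Σ(L/AE) = 2.947/7.97×10⁻⁶ = 369.7 kN (compressive).
σ_{titanium alloy} = P / A = 369700 / 1825 = 202.6 MPa.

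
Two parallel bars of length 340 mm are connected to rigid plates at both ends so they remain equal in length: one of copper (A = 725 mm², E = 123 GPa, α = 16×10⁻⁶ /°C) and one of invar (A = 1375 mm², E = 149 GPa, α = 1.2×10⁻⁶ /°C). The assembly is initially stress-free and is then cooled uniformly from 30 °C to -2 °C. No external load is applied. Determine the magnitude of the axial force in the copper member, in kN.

The copper has the larger α, so on cooling it would change length more than the invar if both were free. The rigid plates force a common final length, so the copper is put into tension and the invar into compression, with equal and opposite forces P (no external load).
Setting the final lengths equal and cancelling L: (α₁ − α₂)ΔT = P/(A₁E₁) + P/(A₂E₂).
|α₁ − α₂|·ΔT = 14.8×10⁻⁶ × 32 = 0.0004736.
1/(A₁E₁) + 1/(A₂E₂) = 1/(725×123×10³) + 1/(1375×149×10³) = 1.609×10⁻⁸ N⁻¹.
P = 0.0004736 / 1.609×10⁻⁸ = 29430 N = 29.43 kN.

P ≈ 29.4 kN (tensile in the copper)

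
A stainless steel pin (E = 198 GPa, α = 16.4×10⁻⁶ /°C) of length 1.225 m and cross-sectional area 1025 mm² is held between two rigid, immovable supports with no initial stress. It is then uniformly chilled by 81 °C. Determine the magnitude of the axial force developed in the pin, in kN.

The ends cannot move, so σ = EαΔT = 198×10³ × 16.4×10⁻⁶ × 81 = 263 MPa.
Axial force P = σA = 263 × 1025 = 269600 N = 269.6 kN, tensile.

P ≈ 270 kN (tensile)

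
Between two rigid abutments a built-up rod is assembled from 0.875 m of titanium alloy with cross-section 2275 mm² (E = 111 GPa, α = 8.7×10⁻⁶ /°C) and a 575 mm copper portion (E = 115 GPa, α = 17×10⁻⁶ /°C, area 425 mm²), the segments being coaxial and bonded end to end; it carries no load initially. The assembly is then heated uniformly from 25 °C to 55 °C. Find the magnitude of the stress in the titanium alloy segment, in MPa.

With the walls removed the bar would change length by δ_free = Σ αᵢΔT Lᵢ = 8.7×10⁻⁶×30×875 + 17×10⁻⁶×30×575 = 0.5216 mm.
The walls prevent any net length change, so an axial force P (same in every segment) develops. Compatibility: P · Σ Lᵢ/(AᵢEᵢ) = δ_free.
The series flexibility is Σ Lᵢ/(AᵢEᵢ) = 875/(2275×111×10³) + 575/(425×115×10³) = 1.523×10⁻⁵ mm/N.
So P = 0.5216 / 1.523×10⁻⁵ = 34.25 kN, compressive.
σ_{titanium alloy} = P / A = 34250 / 2275 = 15.06 MPa.

σ ≈ 15.1 MPa (compressive)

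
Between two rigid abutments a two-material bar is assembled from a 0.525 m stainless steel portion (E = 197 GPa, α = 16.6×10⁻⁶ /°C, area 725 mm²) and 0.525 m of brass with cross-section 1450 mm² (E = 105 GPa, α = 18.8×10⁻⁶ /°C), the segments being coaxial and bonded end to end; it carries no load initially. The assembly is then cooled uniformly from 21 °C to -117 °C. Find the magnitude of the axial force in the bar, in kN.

If the supports were absent, the total length change would be Σ αᵢΔT Lᵢ = 16.6×10⁻⁶×138×525 + 18.8×10⁻⁶×138×525 = 2.565 mm.
The walls prevent any net length change, so an axial force P (same in every segment) develops. Compatibility: P · Σ Lᵢ/(AᵢEᵢ) = δ_free.
Σ Lᵢ/(AᵢEᵢ) = 525/(725×197×10³) + 525/(1450×105×10³) = 7.124×10⁻⁶ mm/N.
P = 2.565 / 7.124×10⁻⁶ = 360000 N = 360 kN, tensile.

P ≈ 360 kN (tensile)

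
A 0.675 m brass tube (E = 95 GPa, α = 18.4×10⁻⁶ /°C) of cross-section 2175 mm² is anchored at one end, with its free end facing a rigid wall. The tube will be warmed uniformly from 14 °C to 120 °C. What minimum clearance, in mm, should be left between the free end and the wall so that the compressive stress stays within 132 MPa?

Free expansion if unrestrained: δ_free = αΔT L = 18.4×10⁻⁶ × 106 × 675 = 1.317 mm.
A stress of 132 MPa corresponds to the wall pushing the tube back by σL/E = 132×675/(95×10³) = 0.9379 mm.
So the gap has to take up the difference, g_min = δ_free − σL/E = 1.317 − 0.9379 = 0.3786 mm.

g ≈ 0.379 mm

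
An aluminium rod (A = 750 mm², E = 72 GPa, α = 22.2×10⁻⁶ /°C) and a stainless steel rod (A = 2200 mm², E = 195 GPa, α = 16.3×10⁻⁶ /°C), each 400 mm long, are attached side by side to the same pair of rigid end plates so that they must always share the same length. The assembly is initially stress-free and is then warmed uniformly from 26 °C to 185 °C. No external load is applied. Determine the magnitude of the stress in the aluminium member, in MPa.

σ ≈ 60 MPa (compressive)

Both members must finish at the same length. With the larger α, the aluminium tends to over-expand; the plates restrain it, putting the aluminium in compression and the stainless steel in tension. With no external load the two internal forces are equal and opposite, magnitude P.
Compatibility of the two members (thermal + elastic change equal): (α₁ − α₂)ΔT = P·[1/(A₁E₁) + 1/(A₂E₂)].
|α₁ − α₂|·ΔT = 5.9×10⁻⁶ × 159 = 0.0009381.
1/(A₁E₁) + 1/(A₂E₂) = 1/(750×72×10³) + 1/(2200×195×10³) = 2.085×10⁻⁸ N⁻¹.
P = 0.0009381 / 2.085×10⁻⁸ = 44990 N = 44.99 kN.
σ_{aluminium} = P/A₁ = 44990/750 = 59.99 MPa, compressive.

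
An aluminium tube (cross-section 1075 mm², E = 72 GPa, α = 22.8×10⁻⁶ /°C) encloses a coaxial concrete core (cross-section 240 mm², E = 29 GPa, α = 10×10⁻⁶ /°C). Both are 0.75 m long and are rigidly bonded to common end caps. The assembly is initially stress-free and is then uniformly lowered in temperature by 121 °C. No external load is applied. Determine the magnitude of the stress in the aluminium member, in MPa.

Both members must finish at the same length. With the larger α, the aluminium tends to over-contract; the plates restrain it, putting the aluminium in tension and the concrete in compression. With no external load the two internal forces are equal and opposite, magnitude P.
Equating the net (thermal + elastic) strains gives |α₁ − α₂|·ΔT = P·[1/(A₁E₁) + 1/(A₂E₂)].
|α₁ − α₂|·ΔT = 12.8×10⁻⁶ × 121 = 0.001549.
1/(A₁E₁) + 1/(A₂E₂) = 1/(1075×72×10³) + 1/(240×29×10³) = 1.566×10⁻⁷ N⁻¹.
So P = 0.001549 / 1.566×10⁻⁷ = 9.89 kN.
σ_{aluminium} = P/A₁ = 9890/1075 = 9.2 MPa, tensile.

σ ≈ 9.2 MPa (tensile)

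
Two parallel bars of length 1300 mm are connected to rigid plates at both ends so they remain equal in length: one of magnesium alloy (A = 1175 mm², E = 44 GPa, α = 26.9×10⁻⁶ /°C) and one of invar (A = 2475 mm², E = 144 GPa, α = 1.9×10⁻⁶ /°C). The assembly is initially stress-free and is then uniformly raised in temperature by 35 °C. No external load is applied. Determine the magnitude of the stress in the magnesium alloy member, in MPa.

Equilibrium of a rigid end plate with no external load gives equal and opposite internal forces ±P in the two members. Since α_{magnesium alloy} > α_{invar}, heating drives the magnesium alloy into compression and the invar into tension.
Setting the final lengths equal and cancelling L: (α₁ − α₂)ΔT = P/(A₁E₁) + P/(A₂E₂).
|α₁ − α₂|·ΔT = 25×10⁻⁶ × 35 = 0.000875.
1/(A₁E₁) + 1/(A₂E₂) = 1/(1175×44×10³) + 1/(2475×144×10³) = 2.215×10⁻⁸ N⁻¹.
So P = 0.000875 / 2.215×10⁻⁸ = 39.51 kN.
σ_{magnesium alloy} = P/A₁ = 39510/1175 = 33.62 MPa, compressive.

σ ≈ 33.6 MPa (compressive)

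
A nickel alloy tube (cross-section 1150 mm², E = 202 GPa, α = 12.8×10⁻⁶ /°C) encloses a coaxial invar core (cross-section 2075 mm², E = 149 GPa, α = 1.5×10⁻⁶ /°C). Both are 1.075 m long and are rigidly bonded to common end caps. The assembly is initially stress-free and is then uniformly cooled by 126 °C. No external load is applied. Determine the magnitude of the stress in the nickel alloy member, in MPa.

The nickel alloy has the larger α, so on cooling it would change length more than the invar if both were free. The rigid plates force a common final length, so the nickel alloy is put into tension and the invar into compression, with equal and opposite forces P (no external load).
Equating the net (thermal + elastic) strains gives |α₁ − α₂|·ΔT = P·[1/(A₁E₁) + 1/(A₂E₂)].
|α₁ − α₂|·ΔT = 11.3×10⁻⁶ × 126 = 0.001424.
1/(A₁E₁) + 1/(A₂E₂) = 1/(1150×202×10³) + 1/(2075×149×10³) = 7.539×10⁻⁹ N⁻¹.
So P = 0.001424 / 7.539×10⁻⁹ = 188.9 kN.
σ_{nickel alloy} = P/A₁ = 188900/1150 = 164.2 MPa, tensile.

σ ≈ 164 MPa (tensile)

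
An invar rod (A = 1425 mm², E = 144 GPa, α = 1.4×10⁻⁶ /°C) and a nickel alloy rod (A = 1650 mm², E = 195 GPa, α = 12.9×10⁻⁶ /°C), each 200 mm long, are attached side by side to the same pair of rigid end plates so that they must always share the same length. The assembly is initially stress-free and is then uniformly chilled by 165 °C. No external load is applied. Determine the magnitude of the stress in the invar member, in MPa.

Both members must finish at the same length. With the larger α, the nickel alloy tends to over-contract; the plates restrain it, putting the nickel alloy in tension and the invar in compression. With no external load the two internal forces are equal and opposite, magnitude P.
Compatibility of the two members (thermal + elastic change equal): (α₁ − α₂)ΔT = P·[1/(A₁E₁) + 1/(A₂E₂)].
|α₁ − α₂|·ΔT = 11.5×10⁻⁶ × 165 = 0.001898.
1/(A₁E₁) + 1/(A₂E₂) = 1/(1425×144×10³) + 1/(1650×195×10³) = 7.981×10⁻⁹ N⁻¹.
So P = 0.001898 / 7.981×10⁻⁹ = 237.7 kN.
σ_{invar} = P/A₁ = 237700/1425 = 166.8 MPa, compressive.

σ ≈ 167 MPa (compressive)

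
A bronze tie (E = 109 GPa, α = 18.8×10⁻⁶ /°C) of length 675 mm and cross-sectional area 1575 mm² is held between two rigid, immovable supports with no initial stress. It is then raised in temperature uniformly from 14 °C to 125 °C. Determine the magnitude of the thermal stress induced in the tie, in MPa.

σ ≈ 227 MPa (compressive)

The supports are rigid, so the total axial strain is zero. The restrained thermal strain is ε = αΔT = 18.8×10⁻⁶ × 111 = 2086.8×10⁻⁶.
σ = EαΔT = 109×10³ × 18.8×10⁻⁶ × 111 = 227.5 MPa (compressive; the tie is trying to expand).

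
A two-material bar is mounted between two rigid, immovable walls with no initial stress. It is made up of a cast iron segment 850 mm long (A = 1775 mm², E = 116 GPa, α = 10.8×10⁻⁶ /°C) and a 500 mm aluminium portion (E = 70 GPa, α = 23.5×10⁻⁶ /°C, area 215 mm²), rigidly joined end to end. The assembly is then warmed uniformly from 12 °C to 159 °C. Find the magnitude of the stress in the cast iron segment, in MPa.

σ ≈ 46.4 MPa (compressive)

With the walls removed the bar would change length by δ_free = Σ αᵢΔT Lᵢ = 10.8×10⁻⁶×147×850 + 23.5×10⁻⁶×147×500 = 3.077 mm.
The rigid supports impose zero overall length change; the single axial force P common to all segments must satisfy P Σ Lᵢ/(AᵢEᵢ) = δ_free.
Σ Lᵢ/(AᵢEᵢ) = 850/(1775×116×10³) + 500/(215×70×10³) = 3.735×10⁻⁵ mm/N.
P = 3.077 / 3.735×10⁻⁵ = 82370 N = 82.37 kN, compressive.
σ_{cast iron} = P / A = 82370 / 1775 = 46.41 MPa.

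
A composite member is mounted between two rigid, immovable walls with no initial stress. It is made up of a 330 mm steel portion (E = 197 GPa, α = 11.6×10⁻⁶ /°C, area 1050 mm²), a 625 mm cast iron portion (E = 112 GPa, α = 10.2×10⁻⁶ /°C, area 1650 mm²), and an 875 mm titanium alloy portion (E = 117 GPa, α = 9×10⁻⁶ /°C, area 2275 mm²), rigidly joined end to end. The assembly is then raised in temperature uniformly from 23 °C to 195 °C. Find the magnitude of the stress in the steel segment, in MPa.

Free thermal expansion of the whole bar: Σ αᵢΔT Lᵢ = 11.6×10⁻⁶×172×330 + 10.2×10⁻⁶×172×625 + 9×10⁻⁶×172×875 = 3.109 mm.
The walls prevent any net length change, so an axial force P (same in every segment) develops. Compatibility: P · Σ Lᵢ/(AᵢEᵢ) = δ_free.
The series flexibility is Σ Lᵢ/(AᵢEᵢ) = 330/(1050×197×10³) + 625/(1650×112×10³) + 875/(2275×117×10³) = 8.265×10⁻⁶ mm/N.
P = 3.109 / 8.265×10⁻⁶ = 376200 N = 376.2 kN, compressive.
σ_{steel} = P / A = 376200 / 1050 = 358.3 MPa.

σ ≈ 358 MPa (compressive)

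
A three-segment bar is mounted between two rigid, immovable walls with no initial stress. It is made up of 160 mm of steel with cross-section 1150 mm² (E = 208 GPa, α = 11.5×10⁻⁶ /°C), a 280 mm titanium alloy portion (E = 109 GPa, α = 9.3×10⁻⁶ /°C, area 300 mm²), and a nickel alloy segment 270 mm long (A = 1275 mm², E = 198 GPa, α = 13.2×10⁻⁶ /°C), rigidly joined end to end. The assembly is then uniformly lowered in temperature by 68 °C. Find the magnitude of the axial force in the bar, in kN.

P ≈ 52.9 kN (tensile)

If the supports were absent, the total length change would be Σ αᵢΔT Lᵢ = 11.5×10⁻⁶×68×160 + 9.3×10⁻⁶×68×280 + 13.2×10⁻⁶×68×270 = 0.5445 mm.
The walls prevent any net length change, so an axial force P (same in every segment) develops. Compatibility: P · Σ Lᵢ/(AᵢEᵢ) = δ_free.
Σ Lᵢ/(AᵢEᵢ) = 160/(1150×208×10³) + 280/(300×109×10³) + 270/(1275×198×10³) = 1.03×10⁻⁵ mm/N.
Hence P = δ_free / Σ(L/AE) = 0.5445/1.03×10⁻⁵ = 52.86 kN (tensile).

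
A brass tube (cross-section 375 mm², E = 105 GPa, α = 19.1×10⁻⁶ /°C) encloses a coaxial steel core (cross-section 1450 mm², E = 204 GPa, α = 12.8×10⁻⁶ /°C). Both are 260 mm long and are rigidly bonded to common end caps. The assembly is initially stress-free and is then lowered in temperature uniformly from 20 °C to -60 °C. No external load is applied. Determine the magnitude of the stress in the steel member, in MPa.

σ ≈ 12.1 MPa (compressive)

Equilibrium of a rigid end plate with no external load gives equal and opposite internal forces ±P in the two members. Since α_{brass} > α_{steel}, cooling drives the brass into tension and the steel into compression.
Compatibility of the two members (thermal + elastic change equal): (α₁ − α₂)ΔT = P·[1/(A₁E₁) + 1/(A₂E₂)].
|α₁ − α₂|·ΔT = 6.3×10⁻⁶ × 80 = 0.000504.
1/(A₁E₁) + 1/(A₂E₂) = 1/(375×105×10³) + 1/(1450×204×10³) = 2.878×10⁻⁸ N⁻¹.
So P = 0.000504 / 2.878×10⁻⁸ = 17.51 kN.
σ_{steel} = P/A₂ = 17510/1450 = 12.08 MPa, compressive.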